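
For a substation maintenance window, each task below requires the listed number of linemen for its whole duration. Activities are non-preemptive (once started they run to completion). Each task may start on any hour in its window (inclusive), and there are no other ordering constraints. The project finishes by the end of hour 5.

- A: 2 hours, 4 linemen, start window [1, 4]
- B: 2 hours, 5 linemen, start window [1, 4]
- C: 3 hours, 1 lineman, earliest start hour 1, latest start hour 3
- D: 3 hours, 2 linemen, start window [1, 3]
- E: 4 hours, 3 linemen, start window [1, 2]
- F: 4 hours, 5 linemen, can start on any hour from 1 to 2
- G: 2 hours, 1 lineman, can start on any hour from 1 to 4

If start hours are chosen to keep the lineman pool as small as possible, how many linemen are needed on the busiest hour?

Early-start (A@1, B@1, C@1, D@1, E@1, F@1, G@1) gives peak 21: h1:21  h2:21  h3:11  h4:8  h5:0.
Shift B→4, G→3.
Schedule A@1, B@4, C@1, D@1, E@1, F@1, G@3: h1:15  h2:15  h3:12  h4:14  h5:5 — peak 15.

15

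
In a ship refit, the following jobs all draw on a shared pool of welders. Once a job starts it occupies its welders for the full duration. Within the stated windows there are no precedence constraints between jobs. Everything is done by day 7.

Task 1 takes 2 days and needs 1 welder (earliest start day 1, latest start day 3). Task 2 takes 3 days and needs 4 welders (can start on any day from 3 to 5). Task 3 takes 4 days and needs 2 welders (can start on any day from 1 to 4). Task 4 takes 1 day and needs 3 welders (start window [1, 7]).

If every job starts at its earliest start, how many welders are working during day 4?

6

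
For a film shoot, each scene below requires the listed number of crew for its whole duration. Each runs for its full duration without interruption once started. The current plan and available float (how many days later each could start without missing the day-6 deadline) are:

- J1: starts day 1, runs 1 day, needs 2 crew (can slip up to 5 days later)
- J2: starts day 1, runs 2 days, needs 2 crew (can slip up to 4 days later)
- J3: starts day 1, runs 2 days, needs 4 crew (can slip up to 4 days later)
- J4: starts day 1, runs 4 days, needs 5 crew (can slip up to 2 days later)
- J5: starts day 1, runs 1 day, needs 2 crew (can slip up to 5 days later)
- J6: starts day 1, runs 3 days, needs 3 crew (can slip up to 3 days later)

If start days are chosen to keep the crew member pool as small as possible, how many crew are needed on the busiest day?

Early-start (J1@1, J2@1, J3@1, J4@1, J5@1, J6@1) gives peak 18: d1:18  d2:14  d3:8  d4:5  d5:0  d6:0.
Shift J4→3, J5→2, J6→3.
Schedule J1@1, J2@1, J3@1, J4@3, J5@2, J6@3: d1:8  d2:8  d3:8  d4:8  d5:8  d6:5 — peak 8.
Total crew member-days = 45 over 6 days ⇒ peak ≥ ⌈45/6⌉ = 8, so 8 is optimal.

8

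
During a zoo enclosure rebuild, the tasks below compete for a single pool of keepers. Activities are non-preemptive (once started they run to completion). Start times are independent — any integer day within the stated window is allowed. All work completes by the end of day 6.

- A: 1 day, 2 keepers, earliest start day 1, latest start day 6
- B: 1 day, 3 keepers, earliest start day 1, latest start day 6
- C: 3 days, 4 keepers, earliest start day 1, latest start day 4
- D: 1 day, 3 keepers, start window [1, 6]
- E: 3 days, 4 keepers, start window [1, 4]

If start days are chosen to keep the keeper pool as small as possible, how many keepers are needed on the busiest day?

7

Early-start (A@1, B@1, C@1, D@1, E@1) gives peak 16: d1:16  d2:8  d3:8  d4:0  d5:0  d6:0.
Shift B→2, D→3, E→4.
Schedule A@1, B@2, C@1, D@3, E@4: d1:6  d2:7  d3:7  d4:4  d5:4  d6:4 — peak 7.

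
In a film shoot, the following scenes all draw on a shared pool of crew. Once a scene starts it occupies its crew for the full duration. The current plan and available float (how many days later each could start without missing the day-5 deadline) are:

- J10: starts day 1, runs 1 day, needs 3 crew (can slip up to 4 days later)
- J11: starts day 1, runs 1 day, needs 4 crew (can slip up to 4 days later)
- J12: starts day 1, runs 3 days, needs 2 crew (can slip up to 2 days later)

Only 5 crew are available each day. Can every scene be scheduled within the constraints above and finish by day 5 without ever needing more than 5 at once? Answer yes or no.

Schedule J10@1, J11@2, J12@3: d1:3  d2:4  d3:2  d4:2  d5:2 — peak 4 ≤ 5.

yes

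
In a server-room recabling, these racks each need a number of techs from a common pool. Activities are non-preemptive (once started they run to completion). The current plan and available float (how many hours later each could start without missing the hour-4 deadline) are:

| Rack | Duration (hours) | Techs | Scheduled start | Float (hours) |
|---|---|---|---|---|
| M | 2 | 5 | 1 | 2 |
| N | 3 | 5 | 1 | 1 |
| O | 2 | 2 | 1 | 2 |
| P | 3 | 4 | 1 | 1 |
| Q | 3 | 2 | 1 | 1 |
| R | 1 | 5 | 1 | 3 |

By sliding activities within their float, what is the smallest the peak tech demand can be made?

16

Early-start (M@1, N@1, O@1, P@1, Q@1, R@1) gives peak 23: h1:23  h2:18  h3:11  h4:0.
Shift O→3, R→4.
Schedule M@1, N@1, O@3, P@1, Q@1, R@4: h1:16  h2:16  h3:13  h4:7 — peak 16.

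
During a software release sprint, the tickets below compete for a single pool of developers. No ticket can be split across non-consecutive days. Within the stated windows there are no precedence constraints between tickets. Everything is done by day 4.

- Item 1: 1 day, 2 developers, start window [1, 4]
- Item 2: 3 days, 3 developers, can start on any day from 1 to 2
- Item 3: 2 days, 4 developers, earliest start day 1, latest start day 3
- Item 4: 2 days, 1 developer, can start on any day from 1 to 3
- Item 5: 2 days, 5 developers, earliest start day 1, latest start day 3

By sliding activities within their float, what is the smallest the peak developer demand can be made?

Early-start (Item 1@1, Item 2@1, Item 3@1, Item 4@1, Item 5@1) gives peak 15: d1:15  d2:13  d3:3  d4:0.
Shift Item 2→2, Item 5→3.
Schedule Item 1@1, Item 2@2, Item 3@1, Item 4@1, Item 5@3: d1:7  d2:8  d3:8  d4:8 — peak 8.
Total developer-days = 31 over 4 days ⇒ peak ≥ ⌈31/4⌉ = 8, so 8 is optimal.

8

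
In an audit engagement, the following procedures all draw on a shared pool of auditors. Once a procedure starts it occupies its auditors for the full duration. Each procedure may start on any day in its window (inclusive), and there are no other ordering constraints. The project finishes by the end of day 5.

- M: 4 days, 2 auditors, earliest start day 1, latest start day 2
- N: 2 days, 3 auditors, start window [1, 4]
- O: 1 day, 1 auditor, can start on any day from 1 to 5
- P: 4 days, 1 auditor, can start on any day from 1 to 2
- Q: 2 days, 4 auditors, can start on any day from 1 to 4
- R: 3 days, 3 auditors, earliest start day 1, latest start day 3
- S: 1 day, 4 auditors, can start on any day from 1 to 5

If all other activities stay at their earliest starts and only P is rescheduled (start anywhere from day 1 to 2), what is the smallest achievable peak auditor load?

17

P@1: d1:18  d2:13  d3:6  d4:3  d5:0 → peak 18
P@2: d1:17  d2:13  d3:6  d4:3  d5:1 → peak 17
Best is P@2, peak 17.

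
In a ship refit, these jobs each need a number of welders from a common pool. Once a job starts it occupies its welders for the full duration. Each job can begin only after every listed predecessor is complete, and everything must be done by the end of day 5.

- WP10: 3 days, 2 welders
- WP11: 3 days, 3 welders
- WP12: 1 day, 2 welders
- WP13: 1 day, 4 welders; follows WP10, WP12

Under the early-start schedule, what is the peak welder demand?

7

Early-start schedule: WP10@1, WP11@1, WP12@1, WP13@4.
Load per day: day 1: 7, day 2: 5, day 3: 5, day 4: 4, day 5: 0.
Peak is 7.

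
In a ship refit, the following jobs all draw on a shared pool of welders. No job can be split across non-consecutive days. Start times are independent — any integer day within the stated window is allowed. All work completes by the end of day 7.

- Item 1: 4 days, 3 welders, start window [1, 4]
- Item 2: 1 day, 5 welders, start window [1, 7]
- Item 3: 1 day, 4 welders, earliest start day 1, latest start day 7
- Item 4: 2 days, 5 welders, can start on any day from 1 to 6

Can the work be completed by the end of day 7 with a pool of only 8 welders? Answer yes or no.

Schedule Item 1@1, Item 2@5, Item 3@1, Item 4@6: d1:7  d2:3  d3:3  d4:3  d5:5  d6:5  d7:5 — peak 7 ≤ 8.

yes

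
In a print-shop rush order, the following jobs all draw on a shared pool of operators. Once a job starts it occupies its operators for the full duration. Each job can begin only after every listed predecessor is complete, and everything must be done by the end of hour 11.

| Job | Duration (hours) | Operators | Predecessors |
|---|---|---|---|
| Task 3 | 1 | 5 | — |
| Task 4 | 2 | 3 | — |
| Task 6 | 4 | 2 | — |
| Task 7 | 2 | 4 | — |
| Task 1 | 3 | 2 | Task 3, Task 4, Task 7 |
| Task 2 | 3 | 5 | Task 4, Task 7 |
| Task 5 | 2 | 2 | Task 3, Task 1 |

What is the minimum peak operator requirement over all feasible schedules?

Early-start (Task 3@1, Task 4@1, Task 6@1, Task 7@1, Task 1@3, Task 2@3, Task 5@6) gives peak 14: h1:14  h2:9  h3:9  h4:9  h5:7  h6:2  h7:2  h8:0  h9:0  h10:0  h11:0.
Shift Task 4→2, Task 7→4, Task 1→6, Task 2→6, Task 5→9.
Schedule Task 3@1, Task 4@2, Task 6@1, Task 7@4, Task 1@6, Task 2@6, Task 5@9: h1:7  h2:5  h3:5  h4:6  h5:4  h6:7  h7:7  h8:7  h9:2  h10:2  h11:0 — peak 7.

7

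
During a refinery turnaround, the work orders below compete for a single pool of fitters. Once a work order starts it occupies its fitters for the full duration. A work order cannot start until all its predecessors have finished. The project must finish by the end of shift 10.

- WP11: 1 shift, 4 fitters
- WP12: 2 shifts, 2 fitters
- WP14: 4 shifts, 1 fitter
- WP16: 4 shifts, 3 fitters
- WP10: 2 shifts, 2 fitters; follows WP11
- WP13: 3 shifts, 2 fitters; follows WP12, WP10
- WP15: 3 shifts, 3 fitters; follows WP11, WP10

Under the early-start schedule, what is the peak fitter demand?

10

Early-start schedule: WP11@1, WP12@1, WP14@1, WP16@1, WP10@2, WP13@4, WP15@4.
Load per shift: shift 1: 10, shift 2: 8, shift 3: 6, shift 4: 9, shift 5: 5, shift 6: 5, shift 7: 0, shift 8: 0, shift 9: 0, shift 10: 0.
Peak is 10.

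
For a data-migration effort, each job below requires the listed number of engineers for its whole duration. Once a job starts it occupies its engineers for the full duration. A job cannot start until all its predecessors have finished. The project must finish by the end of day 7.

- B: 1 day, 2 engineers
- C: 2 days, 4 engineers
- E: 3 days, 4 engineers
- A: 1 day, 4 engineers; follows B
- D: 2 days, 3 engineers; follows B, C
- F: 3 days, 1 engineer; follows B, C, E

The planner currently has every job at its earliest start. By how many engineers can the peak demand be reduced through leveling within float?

4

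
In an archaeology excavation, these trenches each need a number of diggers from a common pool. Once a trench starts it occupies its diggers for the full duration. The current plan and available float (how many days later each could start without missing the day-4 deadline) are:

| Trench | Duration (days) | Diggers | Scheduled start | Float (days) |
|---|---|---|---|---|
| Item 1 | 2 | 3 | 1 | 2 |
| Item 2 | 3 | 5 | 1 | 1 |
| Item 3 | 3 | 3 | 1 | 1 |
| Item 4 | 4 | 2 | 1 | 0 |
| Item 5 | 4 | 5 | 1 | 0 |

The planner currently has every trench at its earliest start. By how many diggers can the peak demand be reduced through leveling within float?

Early-start peak: d1:18  d2:18  d3:15  d4:7 ⇒ 18.
Leveled (Item 1@1, Item 2@1, Item 3@1, Item 4@1, Item 5@1): d1:18  d2:18  d3:15  d4:7 ⇒ 18.
Reduction 18 − 18 = 0.

0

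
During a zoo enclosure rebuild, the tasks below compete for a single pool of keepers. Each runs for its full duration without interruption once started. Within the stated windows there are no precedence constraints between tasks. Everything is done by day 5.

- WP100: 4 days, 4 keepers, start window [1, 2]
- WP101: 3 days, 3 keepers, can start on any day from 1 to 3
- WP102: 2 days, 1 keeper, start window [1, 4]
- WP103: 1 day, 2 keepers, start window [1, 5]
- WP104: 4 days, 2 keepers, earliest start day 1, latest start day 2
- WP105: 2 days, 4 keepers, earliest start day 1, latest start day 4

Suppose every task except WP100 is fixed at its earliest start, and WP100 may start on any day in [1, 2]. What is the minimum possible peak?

WP100@1: d1:16  d2:14  d3:9  d4:6  d5:0 → peak 16
WP100@2: d1:12  d2:14  d3:9  d4:6  d5:4 → peak 14
Best is WP100@2, peak 14.

14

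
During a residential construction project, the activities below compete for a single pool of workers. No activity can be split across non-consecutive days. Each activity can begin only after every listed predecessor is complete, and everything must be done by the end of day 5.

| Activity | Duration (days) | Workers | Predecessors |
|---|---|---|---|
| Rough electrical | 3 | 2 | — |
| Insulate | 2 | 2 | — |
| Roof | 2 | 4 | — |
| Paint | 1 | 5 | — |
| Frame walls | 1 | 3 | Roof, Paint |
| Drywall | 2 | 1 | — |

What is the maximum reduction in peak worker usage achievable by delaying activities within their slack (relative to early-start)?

Early-start peak: d1:14  d2:9  d3:5  d4:0  d5:0 ⇒ 14.
Leveled (Rough electrical@2, Insulate@4, Roof@2, Paint@1, Frame walls@5, Drywall@4): d1:5  d2:6  d3:6  d4:5  d5:6 ⇒ 6.
Reduction 14 − 6 = 8.

8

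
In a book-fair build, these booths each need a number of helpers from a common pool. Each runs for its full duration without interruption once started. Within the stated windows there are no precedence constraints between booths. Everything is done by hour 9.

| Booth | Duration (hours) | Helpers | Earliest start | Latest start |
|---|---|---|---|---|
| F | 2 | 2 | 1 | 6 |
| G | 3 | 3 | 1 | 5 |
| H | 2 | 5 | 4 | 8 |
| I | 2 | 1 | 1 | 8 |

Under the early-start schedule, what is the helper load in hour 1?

At early start, hour 1 has: F, G, I.
Demand: 2 + 3 + 1 = 6.

6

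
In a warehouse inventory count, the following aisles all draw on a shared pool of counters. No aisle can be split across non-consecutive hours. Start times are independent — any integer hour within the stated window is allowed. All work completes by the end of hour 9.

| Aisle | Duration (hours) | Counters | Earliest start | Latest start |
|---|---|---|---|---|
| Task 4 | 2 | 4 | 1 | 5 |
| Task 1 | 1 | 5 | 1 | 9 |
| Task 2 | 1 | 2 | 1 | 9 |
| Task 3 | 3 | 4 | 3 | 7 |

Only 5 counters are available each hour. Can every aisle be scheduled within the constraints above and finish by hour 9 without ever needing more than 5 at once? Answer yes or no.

Schedule Task 4@1, Task 1@3, Task 2@4, Task 3@5: h1:4  h2:4  h3:5  h4:2  h5:4  h6:4  h7:4  h8:0  h9:0 — peak 5 ≤ 5.

yes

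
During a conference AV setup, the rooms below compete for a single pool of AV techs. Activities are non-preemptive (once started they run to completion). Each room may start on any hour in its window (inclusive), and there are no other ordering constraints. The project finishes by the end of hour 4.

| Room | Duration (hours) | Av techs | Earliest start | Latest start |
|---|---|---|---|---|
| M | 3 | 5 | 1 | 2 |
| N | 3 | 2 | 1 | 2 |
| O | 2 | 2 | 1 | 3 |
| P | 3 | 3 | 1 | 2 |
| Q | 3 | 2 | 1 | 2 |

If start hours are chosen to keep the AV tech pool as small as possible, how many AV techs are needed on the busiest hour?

14

Schedule M@1, N@1, O@1, P@1, Q@1: h1:14  h2:14  h3:12  h4:0 — peak 14.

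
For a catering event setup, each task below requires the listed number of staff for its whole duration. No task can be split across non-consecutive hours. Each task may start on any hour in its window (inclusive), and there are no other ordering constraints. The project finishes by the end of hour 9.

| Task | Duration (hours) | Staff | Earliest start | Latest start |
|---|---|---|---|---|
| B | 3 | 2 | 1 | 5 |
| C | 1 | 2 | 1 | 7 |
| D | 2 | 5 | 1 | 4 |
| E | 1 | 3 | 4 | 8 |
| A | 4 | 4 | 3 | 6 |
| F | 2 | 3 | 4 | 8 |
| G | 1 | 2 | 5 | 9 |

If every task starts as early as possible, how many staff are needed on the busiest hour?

Early-start schedule: B@1, C@1, D@1, E@4, A@3, F@4, G@5.
Load per hour: hour 1: 9, hour 2: 7, hour 3: 6, hour 4: 10, hour 5: 9, hour 6: 4, hour 7: 0, hour 8: 0, hour 9: 0.
Peak is 10.

10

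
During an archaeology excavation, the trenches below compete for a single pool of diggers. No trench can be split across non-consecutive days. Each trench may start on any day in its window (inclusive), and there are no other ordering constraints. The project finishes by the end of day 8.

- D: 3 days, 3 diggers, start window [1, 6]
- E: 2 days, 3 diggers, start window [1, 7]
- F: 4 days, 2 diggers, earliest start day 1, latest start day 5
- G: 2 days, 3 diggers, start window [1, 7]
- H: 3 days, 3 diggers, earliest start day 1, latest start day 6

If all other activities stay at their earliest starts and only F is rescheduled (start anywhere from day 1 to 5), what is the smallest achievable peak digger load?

F@1: d1:14  d2:14  d3:8  d4:2  d5:0  d6:0  d7:0  d8:0 → peak 14
F@2: d1:12  d2:14  d3:8  d4:2  d5:2  d6:0  d7:0  d8:0 → peak 14
F@3: d1:12  d2:12  d3:8  d4:2  d5:2  d6:2  d7:0  d8:0 → peak 12
F@4: d1:12  d2:12  d3:6  d4:2  d5:2  d6:2  d7:2  d8:0 → peak 12
F@5: d1:12  d2:12  d3:6  d4:0  d5:2  d6:2  d7:2  d8:2 → peak 12
Best is F@3, peak 12.

12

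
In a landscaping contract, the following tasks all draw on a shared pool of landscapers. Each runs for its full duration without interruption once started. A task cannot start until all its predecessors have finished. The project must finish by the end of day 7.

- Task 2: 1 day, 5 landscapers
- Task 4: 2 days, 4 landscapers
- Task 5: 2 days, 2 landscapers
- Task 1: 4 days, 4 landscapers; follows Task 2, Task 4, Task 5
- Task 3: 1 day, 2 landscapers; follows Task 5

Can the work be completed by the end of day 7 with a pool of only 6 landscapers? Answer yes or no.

yes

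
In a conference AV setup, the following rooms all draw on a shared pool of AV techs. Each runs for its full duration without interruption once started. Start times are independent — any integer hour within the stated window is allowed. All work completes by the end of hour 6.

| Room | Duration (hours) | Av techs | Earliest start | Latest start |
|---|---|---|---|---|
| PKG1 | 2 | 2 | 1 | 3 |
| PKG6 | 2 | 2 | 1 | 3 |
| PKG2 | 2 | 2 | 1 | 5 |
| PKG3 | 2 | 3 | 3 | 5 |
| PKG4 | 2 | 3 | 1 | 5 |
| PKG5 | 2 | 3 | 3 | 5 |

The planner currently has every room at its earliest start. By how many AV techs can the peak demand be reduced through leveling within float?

Early-start peak: h1:9  h2:9  h3:6  h4:6  h5:0  h6:0 ⇒ 9.
Leveled (PKG1@1, PKG6@3, PKG2@5, PKG3@3, PKG4@1, PKG5@5): h1:5  h2:5  h3:5  h4:5  h5:5  h6:5 ⇒ 5.
Reduction 9 − 5 = 4.

4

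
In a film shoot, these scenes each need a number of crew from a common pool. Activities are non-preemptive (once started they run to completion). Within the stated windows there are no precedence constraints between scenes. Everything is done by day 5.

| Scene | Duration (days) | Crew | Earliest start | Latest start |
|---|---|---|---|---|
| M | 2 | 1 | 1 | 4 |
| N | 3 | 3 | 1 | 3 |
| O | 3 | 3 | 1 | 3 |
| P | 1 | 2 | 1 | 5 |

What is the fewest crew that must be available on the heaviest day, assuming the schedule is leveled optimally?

6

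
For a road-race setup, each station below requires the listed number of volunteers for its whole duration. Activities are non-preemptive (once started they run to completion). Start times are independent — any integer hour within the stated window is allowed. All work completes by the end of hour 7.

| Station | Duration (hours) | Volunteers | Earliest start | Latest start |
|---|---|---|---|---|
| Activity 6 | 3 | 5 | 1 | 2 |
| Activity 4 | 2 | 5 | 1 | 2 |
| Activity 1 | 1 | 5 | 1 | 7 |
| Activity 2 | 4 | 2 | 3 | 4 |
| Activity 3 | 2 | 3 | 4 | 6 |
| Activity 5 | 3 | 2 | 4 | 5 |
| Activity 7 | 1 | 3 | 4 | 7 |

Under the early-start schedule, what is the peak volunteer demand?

Early-start schedule: Activity 6@1, Activity 4@1, Activity 1@1, Activity 2@3, Activity 3@4, Activity 5@4, Activity 7@4.
Load per hour: hour 1: 15, hour 2: 10, hour 3: 7, hour 4: 10, hour 5: 7, hour 6: 4, hour 7: 0.
Peak is 15.

15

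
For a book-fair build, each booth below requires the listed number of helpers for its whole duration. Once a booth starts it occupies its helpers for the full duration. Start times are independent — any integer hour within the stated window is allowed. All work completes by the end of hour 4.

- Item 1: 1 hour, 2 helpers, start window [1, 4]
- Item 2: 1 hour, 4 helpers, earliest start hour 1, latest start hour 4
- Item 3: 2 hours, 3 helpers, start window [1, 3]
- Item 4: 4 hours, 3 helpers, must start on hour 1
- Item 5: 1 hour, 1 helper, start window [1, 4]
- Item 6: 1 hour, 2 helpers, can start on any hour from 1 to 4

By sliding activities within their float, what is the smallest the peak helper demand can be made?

7

Early-start (Item 1@1, Item 2@1, Item 3@1, Item 4@1, Item 5@1, Item 6@1) gives peak 15: h1:15  h2:6  h3:3  h4:3.
Shift Item 2→2, Item 3→3, Item 5→3.
Schedule Item 1@1, Item 2@2, Item 3@3, Item 4@1, Item 5@3, Item 6@1: h1:7  h2:7  h3:7  h4:6 — peak 7.
Total helper-hours = 27 over 4 hours ⇒ peak ≥ ⌈27/4⌉ = 7, so 7 is optimal.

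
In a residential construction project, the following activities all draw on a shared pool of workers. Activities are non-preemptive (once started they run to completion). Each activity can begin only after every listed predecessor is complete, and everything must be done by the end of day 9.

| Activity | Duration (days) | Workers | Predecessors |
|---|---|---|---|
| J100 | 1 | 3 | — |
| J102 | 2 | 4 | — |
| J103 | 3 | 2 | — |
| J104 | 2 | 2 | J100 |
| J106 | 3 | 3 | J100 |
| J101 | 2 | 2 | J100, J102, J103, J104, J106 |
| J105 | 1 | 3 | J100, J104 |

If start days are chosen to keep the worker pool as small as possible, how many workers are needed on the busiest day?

Early-start (J100@1, J102@1, J103@1, J104@2, J106@2, J101@5, J105@4) gives peak 11: d1:9  d2:11  d3:7  d4:6  d5:2  d6:2  d7:0  d8:0  d9:0.
Shift J102→6, J104→4, J101→8, J105→8.
Schedule J100@1, J102@6, J103@1, J104@4, J106@2, J101@8, J105@8: d1:5  d2:5  d3:5  d4:5  d5:2  d6:4  d7:4  d8:5  d9:2 — peak 5.
Total worker-days = 37 over 9 days ⇒ peak ≥ ⌈37/9⌉ = 5, so 5 is optimal.

5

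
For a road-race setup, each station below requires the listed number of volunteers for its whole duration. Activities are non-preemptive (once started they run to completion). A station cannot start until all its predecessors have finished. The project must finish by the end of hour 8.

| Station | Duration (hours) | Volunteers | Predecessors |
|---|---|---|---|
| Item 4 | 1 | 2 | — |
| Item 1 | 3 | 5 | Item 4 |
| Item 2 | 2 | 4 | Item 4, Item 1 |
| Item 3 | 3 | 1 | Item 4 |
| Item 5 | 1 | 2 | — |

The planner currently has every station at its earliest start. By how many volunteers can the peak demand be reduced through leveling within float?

1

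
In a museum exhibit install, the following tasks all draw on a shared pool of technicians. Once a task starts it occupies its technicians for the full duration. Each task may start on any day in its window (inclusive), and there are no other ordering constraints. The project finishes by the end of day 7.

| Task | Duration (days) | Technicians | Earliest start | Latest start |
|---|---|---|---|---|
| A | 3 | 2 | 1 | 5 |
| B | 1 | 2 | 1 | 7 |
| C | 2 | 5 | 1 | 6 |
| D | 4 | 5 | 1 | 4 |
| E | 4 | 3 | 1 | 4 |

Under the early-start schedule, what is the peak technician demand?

Early-start schedule: A@1, B@1, C@1, D@1, E@1.
Load per day: day 1: 17, day 2: 15, day 3: 10, day 4: 8, day 5: 0, day 6: 0, day 7: 0.
Peak is 17.

17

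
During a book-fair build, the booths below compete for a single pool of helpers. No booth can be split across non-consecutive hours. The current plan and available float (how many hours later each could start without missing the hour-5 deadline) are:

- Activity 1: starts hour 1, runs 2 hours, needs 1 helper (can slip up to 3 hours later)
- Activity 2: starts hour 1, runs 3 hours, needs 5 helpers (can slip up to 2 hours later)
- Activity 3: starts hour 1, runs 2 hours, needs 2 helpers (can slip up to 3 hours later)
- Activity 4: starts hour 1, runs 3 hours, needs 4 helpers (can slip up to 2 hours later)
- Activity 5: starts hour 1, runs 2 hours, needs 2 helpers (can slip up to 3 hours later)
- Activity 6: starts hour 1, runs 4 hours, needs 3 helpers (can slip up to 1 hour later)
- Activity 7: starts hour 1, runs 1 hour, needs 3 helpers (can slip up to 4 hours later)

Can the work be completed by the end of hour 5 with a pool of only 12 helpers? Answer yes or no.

yes

Schedule Activity 1@1, Activity 2@1, Activity 3@1, Activity 4@3, Activity 5@4, Activity 6@1, Activity 7@4: h1:11  h2:11  h3:12  h4:12  h5:6 — peak 12 ≤ 12.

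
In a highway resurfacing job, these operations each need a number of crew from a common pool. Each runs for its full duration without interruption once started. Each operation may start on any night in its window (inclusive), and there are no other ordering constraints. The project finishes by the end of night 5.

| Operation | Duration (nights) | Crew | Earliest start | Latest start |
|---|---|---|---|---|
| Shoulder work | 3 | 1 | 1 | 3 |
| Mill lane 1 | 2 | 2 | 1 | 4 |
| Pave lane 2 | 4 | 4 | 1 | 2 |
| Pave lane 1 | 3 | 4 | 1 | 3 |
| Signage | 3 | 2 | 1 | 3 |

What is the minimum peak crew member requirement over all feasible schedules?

Early-start (Shoulder work@1, Mill lane 1@1, Pave lane 2@1, Pave lane 1@1, Signage@1) gives peak 13: n1:13  n2:13  n3:11  n4:4  n5:0.
Shift Signage→3.
Schedule Shoulder work@1, Mill lane 1@1, Pave lane 2@1, Pave lane 1@1, Signage@3: n1:11  n2:11  n3:11  n4:6  n5:2 — peak 11.

11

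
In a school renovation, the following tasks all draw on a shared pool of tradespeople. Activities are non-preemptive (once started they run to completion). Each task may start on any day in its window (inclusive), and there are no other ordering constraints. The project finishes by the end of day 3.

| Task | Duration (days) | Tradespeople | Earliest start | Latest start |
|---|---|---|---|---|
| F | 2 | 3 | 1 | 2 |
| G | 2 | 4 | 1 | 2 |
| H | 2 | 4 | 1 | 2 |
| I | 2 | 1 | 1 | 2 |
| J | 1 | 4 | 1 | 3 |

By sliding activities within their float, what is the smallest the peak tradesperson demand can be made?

Early-start (F@1, G@1, H@1, I@1, J@1) gives peak 16: d1:16  d2:12  d3:0.
Shift J→3.
Schedule F@1, G@1, H@1, I@1, J@3: d1:12  d2:12  d3:4 — peak 12.

12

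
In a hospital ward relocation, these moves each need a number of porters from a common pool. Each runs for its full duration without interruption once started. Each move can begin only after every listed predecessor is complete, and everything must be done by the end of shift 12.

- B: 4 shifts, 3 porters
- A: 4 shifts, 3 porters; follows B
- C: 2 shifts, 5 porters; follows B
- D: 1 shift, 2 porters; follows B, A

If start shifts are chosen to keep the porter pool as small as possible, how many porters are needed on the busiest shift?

5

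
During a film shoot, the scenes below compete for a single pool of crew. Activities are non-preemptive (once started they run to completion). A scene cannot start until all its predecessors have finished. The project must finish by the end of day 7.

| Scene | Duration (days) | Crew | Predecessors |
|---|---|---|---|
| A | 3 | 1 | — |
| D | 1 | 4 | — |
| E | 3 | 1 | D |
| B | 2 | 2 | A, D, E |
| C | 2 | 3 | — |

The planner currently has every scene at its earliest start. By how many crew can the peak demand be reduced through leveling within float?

Early-start peak: d1:8  d2:5  d3:2  d4:1  d5:2  d6:2  d7:0 ⇒ 8.
Leveled (A@1, D@1, E@2, B@5, C@2): d1:5  d2:5  d3:5  d4:1  d5:2  d6:2  d7:0 ⇒ 5.
Reduction 8 − 5 = 3.

3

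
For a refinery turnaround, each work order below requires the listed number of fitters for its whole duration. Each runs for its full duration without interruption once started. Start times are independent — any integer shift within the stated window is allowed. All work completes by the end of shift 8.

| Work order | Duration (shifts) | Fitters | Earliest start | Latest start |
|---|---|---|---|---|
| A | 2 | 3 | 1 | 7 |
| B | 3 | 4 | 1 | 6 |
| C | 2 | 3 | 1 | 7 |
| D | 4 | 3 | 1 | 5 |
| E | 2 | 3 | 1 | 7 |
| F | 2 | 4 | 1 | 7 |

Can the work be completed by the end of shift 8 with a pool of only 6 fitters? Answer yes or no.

Total fitter-shifts = 50; over 8 shifts the average is 50/8 > 6, so some shift must exceed 6.

no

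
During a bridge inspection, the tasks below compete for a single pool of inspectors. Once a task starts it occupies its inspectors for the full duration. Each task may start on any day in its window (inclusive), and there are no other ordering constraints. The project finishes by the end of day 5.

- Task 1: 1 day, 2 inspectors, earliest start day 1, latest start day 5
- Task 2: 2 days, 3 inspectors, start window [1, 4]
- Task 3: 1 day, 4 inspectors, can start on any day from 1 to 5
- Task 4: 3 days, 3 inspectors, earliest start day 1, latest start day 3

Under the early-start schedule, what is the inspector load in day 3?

At early start, day 3 has: Task 4.
Demand: 3 = 3.

3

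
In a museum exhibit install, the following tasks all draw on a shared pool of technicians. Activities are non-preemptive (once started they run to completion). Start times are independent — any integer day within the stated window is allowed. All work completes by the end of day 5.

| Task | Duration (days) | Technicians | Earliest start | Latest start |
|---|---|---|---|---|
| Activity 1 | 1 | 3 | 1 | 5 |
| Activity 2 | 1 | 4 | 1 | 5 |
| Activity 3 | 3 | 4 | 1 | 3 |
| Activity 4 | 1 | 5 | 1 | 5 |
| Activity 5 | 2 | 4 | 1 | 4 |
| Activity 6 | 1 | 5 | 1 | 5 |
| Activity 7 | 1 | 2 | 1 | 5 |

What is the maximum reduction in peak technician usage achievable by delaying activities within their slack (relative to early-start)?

Early-start peak: d1:27  d2:8  d3:4  d4:0  d5:0 ⇒ 27.
Leveled (Activity 1@1, Activity 2@2, Activity 3@2, Activity 4@1, Activity 5@3, Activity 6@5, Activity 7@5): d1:8  d2:8  d3:8  d4:8  d5:7 ⇒ 8.
Reduction 27 − 8 = 19.

19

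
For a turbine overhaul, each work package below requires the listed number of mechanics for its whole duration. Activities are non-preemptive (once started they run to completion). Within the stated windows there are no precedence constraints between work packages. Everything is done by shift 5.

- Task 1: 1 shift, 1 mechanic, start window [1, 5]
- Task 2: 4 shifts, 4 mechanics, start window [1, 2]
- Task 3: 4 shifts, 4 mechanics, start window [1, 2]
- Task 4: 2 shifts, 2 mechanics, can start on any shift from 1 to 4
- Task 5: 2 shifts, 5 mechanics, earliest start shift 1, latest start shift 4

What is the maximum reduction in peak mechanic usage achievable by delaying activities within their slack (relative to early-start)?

3

Early-start peak: s1:16  s2:15  s3:8  s4:8  s5:0 ⇒ 16.
Leveled (Task 1@1, Task 2@1, Task 3@1, Task 4@1, Task 5@3): s1:11  s2:10  s3:13  s4:13  s5:0 ⇒ 13.
Reduction 16 − 13 = 3.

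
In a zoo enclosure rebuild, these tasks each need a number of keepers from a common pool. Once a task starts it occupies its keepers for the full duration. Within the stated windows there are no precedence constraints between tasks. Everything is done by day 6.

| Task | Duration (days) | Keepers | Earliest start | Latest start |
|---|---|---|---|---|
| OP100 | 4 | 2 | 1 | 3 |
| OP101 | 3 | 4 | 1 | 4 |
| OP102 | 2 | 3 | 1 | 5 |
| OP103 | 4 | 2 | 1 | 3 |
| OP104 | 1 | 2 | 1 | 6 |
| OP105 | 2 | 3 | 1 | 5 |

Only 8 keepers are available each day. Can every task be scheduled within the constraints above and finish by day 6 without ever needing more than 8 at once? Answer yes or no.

Schedule OP100@1, OP101@1, OP102@4, OP103@1, OP104@5, OP105@5: d1:8  d2:8  d3:8  d4:7  d5:8  d6:3 — peak 8 ≤ 8.

yes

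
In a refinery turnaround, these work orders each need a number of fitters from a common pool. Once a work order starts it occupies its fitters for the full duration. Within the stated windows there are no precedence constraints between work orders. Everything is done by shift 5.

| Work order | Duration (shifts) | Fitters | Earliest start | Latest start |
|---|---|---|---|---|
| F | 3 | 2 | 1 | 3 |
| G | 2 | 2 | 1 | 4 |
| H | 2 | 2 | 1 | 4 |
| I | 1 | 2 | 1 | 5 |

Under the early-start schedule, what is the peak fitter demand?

Early-start schedule: F@1, G@1, H@1, I@1.
Load per shift: shift 1: 8, shift 2: 6, shift 3: 2, shift 4: 0, shift 5: 0.
Peak is 8.

8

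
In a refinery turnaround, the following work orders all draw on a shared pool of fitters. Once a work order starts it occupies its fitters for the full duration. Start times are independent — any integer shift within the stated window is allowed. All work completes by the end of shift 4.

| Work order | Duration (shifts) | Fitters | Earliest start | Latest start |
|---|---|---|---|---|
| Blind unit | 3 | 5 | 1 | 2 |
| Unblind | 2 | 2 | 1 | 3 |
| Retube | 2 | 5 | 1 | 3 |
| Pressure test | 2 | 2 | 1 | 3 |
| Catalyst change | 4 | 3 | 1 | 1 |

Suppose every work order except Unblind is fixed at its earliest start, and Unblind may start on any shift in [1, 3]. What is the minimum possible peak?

Unblind@1: s1:17  s2:17  s3:8  s4:3 → peak 17
Unblind@2: s1:15  s2:17  s3:10  s4:3 → peak 17
Unblind@3: s1:15  s2:15  s3:10  s4:5 → peak 15
Best is Unblind@3, peak 15.

15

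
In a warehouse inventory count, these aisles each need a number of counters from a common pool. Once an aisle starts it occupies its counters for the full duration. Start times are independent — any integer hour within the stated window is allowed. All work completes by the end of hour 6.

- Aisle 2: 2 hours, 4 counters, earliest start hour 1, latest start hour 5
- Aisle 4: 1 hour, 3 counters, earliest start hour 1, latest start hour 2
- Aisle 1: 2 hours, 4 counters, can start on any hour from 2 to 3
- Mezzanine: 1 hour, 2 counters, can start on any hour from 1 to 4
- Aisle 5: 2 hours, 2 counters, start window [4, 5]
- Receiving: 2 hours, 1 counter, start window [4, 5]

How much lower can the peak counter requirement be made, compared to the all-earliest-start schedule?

Early-start peak: h1:9  h2:8  h3:4  h4:3  h5:3  h6:0 ⇒ 9.
Leveled (Aisle 2@1, Aisle 4@1, Aisle 1@3, Mezzanine@2, Aisle 5@4, Receiving@4): h1:7  h2:6  h3:4  h4:7  h5:3  h6:0 ⇒ 7.
Reduction 9 − 7 = 2.

2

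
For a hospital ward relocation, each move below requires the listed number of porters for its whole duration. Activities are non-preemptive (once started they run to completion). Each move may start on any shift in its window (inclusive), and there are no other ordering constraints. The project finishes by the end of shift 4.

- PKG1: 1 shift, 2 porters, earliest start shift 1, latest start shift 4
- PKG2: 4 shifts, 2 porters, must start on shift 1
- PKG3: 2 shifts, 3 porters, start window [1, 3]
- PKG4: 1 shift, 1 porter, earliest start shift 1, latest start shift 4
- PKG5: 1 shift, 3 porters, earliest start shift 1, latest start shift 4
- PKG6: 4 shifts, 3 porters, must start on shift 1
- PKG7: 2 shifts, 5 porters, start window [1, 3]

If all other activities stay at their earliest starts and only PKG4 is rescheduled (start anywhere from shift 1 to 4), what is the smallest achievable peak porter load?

18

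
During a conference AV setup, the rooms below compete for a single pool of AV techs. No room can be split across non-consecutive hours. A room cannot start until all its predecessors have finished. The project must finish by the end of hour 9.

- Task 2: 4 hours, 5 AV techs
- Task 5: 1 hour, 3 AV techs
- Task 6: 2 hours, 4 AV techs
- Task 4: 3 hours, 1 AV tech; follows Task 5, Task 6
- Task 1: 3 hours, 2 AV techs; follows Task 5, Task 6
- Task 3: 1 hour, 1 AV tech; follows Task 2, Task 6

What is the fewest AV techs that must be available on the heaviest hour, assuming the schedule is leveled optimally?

7

Early-start (Task 2@1, Task 5@1, Task 6@1, Task 4@3, Task 1@3, Task 3@5) gives peak 12: h1:12  h2:9  h3:8  h4:8  h5:4  h6:0  h7:0  h8:0  h9:0.
Shift Task 5→5, Task 6→5, Task 4→7, Task 1→7, Task 3→7.
Schedule Task 2@1, Task 5@5, Task 6@5, Task 4@7, Task 1@7, Task 3@7: h1:5  h2:5  h3:5  h4:5  h5:7  h6:4  h7:4  h8:3  h9:3 — peak 7.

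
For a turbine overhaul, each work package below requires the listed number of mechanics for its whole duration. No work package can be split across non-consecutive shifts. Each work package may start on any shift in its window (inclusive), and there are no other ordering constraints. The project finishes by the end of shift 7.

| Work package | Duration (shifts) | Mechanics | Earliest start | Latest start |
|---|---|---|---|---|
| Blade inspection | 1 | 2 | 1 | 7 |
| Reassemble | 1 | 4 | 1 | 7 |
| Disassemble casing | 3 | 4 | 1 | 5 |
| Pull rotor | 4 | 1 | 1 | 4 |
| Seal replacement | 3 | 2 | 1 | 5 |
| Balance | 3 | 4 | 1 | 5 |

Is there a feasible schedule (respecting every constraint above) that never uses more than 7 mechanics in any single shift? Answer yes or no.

yes

Schedule Blade inspection@1, Reassemble@1, Disassemble casing@2, Pull rotor@1, Seal replacement@2, Balance@5: s1:7  s2:7  s3:7  s4:7  s5:4  s6:4  s7:4 — peak 7 ≤ 7.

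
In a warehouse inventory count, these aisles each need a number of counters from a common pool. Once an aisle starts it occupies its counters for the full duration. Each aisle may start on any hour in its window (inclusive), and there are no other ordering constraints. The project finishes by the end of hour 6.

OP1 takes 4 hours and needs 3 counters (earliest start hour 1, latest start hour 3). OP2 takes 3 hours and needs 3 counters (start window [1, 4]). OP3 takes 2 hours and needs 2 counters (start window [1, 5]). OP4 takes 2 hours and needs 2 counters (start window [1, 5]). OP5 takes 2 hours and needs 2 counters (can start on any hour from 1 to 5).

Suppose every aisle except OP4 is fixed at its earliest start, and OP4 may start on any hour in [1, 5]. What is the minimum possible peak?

OP4@1: h1:12  h2:12  h3:6  h4:3  h5:0  h6:0 → peak 12
OP4@2: h1:10  h2:12  h3:8  h4:3  h5:0  h6:0 → peak 12
OP4@3: h1:10  h2:10  h3:8  h4:5  h5:0  h6:0 → peak 10
OP4@4: h1:10  h2:10  h3:6  h4:5  h5:2  h6:0 → peak 10
OP4@5: h1:10  h2:10  h3:6  h4:3  h5:2  h6:2 → peak 10
Best is OP4@3, peak 10.

10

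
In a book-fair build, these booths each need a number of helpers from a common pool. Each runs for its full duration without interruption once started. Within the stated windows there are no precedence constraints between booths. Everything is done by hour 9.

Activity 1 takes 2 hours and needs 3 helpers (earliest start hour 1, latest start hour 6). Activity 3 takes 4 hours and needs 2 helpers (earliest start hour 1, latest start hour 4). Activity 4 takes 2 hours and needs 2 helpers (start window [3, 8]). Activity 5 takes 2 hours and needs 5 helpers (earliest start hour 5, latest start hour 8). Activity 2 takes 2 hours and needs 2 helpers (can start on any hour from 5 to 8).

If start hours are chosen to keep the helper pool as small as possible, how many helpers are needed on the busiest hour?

5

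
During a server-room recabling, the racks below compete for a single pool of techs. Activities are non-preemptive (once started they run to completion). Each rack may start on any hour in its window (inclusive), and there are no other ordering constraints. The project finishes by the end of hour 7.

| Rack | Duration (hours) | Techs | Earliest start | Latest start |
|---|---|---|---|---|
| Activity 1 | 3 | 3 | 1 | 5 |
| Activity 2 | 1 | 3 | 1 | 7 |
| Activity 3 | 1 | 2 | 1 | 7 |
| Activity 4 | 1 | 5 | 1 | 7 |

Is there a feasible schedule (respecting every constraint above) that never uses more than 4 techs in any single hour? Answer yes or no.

no

The minimum achievable peak is 5; 4 < 5, so no feasible schedule stays within the cap.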